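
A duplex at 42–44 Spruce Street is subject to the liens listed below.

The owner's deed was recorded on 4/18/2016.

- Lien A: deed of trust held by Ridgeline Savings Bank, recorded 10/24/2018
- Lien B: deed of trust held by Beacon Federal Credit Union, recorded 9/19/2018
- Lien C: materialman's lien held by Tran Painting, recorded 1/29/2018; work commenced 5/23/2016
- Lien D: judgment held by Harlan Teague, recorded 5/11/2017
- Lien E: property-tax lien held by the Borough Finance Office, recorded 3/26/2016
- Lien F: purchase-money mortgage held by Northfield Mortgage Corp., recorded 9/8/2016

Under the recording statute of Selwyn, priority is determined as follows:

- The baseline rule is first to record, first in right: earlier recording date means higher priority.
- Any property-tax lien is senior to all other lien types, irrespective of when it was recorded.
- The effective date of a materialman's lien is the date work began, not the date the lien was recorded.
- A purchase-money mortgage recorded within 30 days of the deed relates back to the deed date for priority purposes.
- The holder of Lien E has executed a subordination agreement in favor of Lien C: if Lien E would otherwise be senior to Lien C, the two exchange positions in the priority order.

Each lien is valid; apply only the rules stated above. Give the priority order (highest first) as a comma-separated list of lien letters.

Effective dates after the stated exceptions: C is treated as recorded 5/23/2016, the work-commencement date; F missed the 30-day window (143 days after the deed), so its recording date stands.
E is a property-tax lien and takes priority over every other lien.
Remaining liens by effective date: C (5/23/2016), F (9/8/2016), D (5/11/2017), B (9/19/2018), A (10/24/2018).
E would otherwise be senior to C, so under the subordination agreement E and C exchange positions.

C, E, F, D, B, A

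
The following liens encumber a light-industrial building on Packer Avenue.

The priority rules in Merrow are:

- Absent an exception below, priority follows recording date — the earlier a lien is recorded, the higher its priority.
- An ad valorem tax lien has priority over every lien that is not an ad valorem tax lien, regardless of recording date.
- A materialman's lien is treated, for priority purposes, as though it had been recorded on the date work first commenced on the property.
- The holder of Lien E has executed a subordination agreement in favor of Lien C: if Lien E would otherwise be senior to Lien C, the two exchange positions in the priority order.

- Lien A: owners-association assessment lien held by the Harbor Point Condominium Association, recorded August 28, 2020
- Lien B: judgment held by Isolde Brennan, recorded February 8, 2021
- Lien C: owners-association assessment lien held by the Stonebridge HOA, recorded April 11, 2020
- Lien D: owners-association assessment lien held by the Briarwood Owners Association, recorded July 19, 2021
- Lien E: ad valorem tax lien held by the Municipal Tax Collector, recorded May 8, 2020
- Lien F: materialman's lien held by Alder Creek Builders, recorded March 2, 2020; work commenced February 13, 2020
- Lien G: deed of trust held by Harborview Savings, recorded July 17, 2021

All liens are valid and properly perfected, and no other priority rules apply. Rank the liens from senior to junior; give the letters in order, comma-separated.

C, F, E, A, B, G, D

First, effective dates: F's effective date is February 13, 2020, when work began.
E is an ad valorem tax lien and takes priority over every other lien.
Among the remaining liens, by effective date: F (February 13, 2020), C (April 11, 2020), A (August 28, 2020), B (February 8, 2021), G (July 17, 2021), D (July 19, 2021).
E would otherwise be senior to C, so under the subordination agreement E and C exchange positions.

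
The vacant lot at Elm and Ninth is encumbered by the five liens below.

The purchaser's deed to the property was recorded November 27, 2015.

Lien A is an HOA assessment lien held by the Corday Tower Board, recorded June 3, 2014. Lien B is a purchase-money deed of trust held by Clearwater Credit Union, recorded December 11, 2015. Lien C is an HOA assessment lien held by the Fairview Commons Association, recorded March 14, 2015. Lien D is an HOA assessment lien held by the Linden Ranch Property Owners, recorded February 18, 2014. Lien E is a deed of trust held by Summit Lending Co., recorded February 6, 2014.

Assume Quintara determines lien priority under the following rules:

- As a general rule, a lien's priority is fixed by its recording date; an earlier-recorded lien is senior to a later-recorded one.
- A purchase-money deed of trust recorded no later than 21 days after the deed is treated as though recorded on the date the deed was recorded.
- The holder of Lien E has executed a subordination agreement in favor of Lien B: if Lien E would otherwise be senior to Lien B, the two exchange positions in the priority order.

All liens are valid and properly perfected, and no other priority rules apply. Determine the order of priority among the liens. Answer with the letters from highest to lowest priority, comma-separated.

First, effective dates: B was recorded within the 21-day window, so its effective date is the deed date November 27, 2015.
Ordering by effective date: E (February 6, 2014), D (February 18, 2014), A (June 3, 2014), C (March 14, 2015), B (November 27, 2015).
Because E would otherwise rank above B, the subordination swaps them.

B, D, A, C, E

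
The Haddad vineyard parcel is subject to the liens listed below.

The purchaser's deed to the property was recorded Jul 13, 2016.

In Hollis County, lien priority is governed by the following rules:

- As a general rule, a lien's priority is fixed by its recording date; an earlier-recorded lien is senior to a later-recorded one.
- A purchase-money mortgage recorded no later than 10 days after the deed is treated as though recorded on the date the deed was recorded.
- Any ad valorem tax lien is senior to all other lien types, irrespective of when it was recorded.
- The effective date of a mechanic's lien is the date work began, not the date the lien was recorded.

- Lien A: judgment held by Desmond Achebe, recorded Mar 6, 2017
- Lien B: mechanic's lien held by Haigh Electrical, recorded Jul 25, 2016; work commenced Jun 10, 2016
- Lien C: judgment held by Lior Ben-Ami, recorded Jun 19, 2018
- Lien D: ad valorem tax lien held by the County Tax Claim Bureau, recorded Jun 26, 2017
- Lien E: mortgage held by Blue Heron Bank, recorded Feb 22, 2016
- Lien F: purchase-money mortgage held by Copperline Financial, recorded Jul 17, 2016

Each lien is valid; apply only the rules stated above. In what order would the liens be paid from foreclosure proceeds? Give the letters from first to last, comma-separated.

D, E, B, F, A, C

Effective dates: B's effective date is Jun 10, 2016, when work began; F's effective date is the deed date, Jul 13, 2016.
D is an ad valorem tax lien and takes priority over every other lien.
The other liens, earliest effective date first: E (Feb 22, 2016), B (Jun 10, 2016), F (Jul 13, 2016), A (Mar 6, 2017), C (Jun 19, 2018).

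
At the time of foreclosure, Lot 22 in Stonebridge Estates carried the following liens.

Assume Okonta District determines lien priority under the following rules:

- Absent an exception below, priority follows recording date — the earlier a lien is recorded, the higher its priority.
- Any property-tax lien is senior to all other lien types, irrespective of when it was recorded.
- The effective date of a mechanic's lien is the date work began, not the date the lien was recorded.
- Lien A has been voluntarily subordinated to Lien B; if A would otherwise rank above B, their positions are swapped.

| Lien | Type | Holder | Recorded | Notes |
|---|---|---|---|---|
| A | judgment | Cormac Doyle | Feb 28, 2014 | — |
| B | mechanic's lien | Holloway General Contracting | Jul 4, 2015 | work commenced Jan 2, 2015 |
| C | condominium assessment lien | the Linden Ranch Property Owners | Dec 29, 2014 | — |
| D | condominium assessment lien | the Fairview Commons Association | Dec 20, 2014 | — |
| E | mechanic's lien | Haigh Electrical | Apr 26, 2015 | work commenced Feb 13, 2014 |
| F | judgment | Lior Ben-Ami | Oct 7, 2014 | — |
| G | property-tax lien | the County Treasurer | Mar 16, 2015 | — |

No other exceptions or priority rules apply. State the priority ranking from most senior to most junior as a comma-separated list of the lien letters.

Effective dates after the stated exceptions: B is treated as recorded Jan 2, 2015, the work-commencement date; E's effective date is Feb 13, 2014, when work began.
G is a property-tax lien, so it outranks all other liens regardless of date.
Remaining liens by effective date: E (Feb 13, 2014), A (Feb 28, 2014), F (Oct 7, 2014), D (Dec 20, 2014), C (Dec 29, 2014), B (Jan 2, 2015).
A is senior to B before the subordination, so the two trade places.

G, E, B, F, D, C, A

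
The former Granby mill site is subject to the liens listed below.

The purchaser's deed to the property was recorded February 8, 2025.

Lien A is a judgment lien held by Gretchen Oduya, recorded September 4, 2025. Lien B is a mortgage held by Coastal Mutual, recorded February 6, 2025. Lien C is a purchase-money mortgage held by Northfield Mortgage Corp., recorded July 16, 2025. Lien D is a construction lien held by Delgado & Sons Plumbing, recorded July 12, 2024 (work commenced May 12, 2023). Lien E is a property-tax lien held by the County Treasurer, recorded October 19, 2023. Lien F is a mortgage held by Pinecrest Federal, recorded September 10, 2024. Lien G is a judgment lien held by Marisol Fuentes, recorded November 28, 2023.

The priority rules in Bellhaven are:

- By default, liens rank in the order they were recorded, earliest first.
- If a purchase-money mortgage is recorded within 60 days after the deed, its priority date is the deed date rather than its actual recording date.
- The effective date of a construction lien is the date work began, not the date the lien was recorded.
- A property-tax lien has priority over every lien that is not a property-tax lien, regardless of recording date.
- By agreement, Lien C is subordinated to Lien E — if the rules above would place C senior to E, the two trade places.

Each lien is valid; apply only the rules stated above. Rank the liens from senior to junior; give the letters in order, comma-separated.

Effective dates: C was recorded 158 days after the deed — beyond 60 days — so no relation-back applies; D's effective date is May 12, 2023, when work began.
E is a property-tax lien, so it outranks all other liens regardless of date.
The other liens, earliest effective date first: D (May 12, 2023), G (November 28, 2023), F (September 10, 2024), B (February 6, 2025), C (July 16, 2025), A (September 4, 2025).
C is already junior to E, so the subordination agreement changes nothing.

E, D, G, F, B, C, A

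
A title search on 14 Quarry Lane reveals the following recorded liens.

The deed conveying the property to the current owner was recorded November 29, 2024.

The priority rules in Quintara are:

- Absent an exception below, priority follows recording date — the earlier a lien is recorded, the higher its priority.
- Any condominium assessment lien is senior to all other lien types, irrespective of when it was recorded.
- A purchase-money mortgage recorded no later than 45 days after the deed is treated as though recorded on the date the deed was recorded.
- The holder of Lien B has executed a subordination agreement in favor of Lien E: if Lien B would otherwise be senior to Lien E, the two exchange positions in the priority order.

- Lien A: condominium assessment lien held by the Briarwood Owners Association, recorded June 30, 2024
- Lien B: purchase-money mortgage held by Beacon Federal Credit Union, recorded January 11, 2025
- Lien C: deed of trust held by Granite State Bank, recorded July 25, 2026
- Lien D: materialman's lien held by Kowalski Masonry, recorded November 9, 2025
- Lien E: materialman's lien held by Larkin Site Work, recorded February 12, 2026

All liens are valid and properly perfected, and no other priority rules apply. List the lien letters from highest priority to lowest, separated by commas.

First, effective dates: B's effective date is the deed date, November 29, 2024.
As a condominium assessment lien, A is senior to every other lien.
Ordering the rest by effective date: B (November 29, 2024), D (November 9, 2025), E (February 12, 2026), C (July 25, 2026).
B would otherwise be senior to E, so under the subordination agreement B and E exchange positions.

A, E, D, B, C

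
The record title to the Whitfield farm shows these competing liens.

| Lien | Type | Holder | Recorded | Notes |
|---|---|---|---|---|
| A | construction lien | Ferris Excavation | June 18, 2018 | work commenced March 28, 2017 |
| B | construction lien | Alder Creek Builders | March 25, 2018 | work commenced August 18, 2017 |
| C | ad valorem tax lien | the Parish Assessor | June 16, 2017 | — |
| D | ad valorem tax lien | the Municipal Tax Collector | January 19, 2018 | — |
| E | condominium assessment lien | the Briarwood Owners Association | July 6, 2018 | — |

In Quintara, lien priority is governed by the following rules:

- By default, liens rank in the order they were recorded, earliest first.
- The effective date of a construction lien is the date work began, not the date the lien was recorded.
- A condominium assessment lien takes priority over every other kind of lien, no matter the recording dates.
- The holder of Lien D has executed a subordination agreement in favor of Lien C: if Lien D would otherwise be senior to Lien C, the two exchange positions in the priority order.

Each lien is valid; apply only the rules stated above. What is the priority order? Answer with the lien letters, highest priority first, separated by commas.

E, A, C, B, D

Effective dates: A relates back to March 28, 2017 (work commenced); B is treated as recorded August 18, 2017, the work-commencement date.
E is a condominium assessment lien, so it outranks all other liens regardless of date.
Remaining liens by effective date: A (March 28, 2017), C (June 16, 2017), B (August 18, 2017), D (January 19, 2018).
D already ranks below C; the subordination has no effect.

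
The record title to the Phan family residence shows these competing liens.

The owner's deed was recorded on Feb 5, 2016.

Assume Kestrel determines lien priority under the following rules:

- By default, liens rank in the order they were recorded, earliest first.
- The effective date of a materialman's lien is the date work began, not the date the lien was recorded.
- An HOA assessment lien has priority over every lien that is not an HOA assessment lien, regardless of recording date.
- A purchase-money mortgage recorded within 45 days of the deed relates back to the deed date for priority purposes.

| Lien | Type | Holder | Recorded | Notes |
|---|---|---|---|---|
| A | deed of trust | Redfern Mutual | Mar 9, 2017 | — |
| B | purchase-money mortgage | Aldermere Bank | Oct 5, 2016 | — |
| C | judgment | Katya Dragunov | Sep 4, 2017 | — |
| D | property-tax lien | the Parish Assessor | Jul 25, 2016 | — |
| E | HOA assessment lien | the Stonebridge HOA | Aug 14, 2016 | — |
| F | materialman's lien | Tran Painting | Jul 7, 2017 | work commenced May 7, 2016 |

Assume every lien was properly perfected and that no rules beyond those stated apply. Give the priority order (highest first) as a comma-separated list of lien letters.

E, F, D, B, A, C

Effective dates after the stated exceptions: B missed the 45-day window (243 days after the deed), so its recording date stands; F relates back to May 7, 2016 (work commenced).
As an HOA assessment lien, E is senior to every other lien.
The other liens, earliest effective date first: F (May 7, 2016), D (Jul 25, 2016), B (Oct 5, 2016), A (Mar 9, 2017), C (Sep 4, 2017).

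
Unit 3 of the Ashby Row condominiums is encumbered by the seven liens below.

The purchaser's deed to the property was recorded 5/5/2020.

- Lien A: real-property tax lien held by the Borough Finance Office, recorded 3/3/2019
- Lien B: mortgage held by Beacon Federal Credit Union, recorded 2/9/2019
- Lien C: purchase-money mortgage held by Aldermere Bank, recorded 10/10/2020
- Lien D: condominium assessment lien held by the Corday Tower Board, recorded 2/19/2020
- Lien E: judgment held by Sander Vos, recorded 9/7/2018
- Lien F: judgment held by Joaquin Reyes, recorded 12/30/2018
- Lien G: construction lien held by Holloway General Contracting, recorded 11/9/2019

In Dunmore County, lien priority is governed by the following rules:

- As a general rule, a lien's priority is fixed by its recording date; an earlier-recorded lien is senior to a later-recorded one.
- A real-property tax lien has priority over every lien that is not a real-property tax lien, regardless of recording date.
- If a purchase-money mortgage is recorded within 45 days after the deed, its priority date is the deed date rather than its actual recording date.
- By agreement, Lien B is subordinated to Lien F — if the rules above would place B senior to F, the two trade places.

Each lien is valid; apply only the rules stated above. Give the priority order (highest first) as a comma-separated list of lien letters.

A, E, F, B, G, D, C

Adjusting effective dates: C missed the 45-day window (158 days after the deed), so its recording date stands.
A, as a real-property tax lien, has superpriority and ranks first.
Ordering the rest by effective date: E (9/7/2018), F (12/30/2018), B (2/9/2019), G (11/9/2019), D (2/19/2020), C (10/10/2020).
Since B is not senior to F, the subordination leaves the order unchanged.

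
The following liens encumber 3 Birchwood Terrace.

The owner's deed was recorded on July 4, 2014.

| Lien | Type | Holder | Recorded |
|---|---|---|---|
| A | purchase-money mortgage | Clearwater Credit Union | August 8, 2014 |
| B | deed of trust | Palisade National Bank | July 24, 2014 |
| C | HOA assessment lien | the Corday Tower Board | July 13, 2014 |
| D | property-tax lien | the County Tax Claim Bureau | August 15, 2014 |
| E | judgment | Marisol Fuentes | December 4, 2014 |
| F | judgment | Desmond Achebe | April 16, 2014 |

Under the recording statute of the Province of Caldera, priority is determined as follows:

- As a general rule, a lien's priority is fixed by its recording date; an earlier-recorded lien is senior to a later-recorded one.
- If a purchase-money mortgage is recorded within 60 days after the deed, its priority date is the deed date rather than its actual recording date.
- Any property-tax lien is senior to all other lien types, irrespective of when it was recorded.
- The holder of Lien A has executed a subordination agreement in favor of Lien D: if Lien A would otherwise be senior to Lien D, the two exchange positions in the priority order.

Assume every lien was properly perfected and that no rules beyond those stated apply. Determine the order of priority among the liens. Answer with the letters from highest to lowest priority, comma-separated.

Adjusting effective dates: A was recorded within the 60-day window, so its effective date is the deed date July 4, 2014.
D, as a property-tax lien, has superpriority and ranks first.
Among the remaining liens, by effective date: F (April 16, 2014), A (July 4, 2014), C (July 13, 2014), B (July 24, 2014), E (December 4, 2014).
A is already junior to D, so the subordination agreement changes nothing.

D, F, A, C, B, E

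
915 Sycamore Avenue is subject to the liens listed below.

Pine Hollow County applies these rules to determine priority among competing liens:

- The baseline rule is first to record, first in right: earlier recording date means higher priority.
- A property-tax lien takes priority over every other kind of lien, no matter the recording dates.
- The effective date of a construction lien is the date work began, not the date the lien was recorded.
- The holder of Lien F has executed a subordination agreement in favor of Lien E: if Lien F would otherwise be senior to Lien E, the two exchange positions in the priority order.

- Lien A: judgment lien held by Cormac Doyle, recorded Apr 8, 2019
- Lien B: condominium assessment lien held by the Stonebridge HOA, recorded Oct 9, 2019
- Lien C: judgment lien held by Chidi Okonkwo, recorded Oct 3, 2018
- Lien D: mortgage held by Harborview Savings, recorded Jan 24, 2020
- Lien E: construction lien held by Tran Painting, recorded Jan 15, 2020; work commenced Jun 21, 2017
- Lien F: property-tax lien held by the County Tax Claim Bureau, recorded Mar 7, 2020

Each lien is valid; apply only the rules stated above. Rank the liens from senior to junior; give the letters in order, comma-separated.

E, F, C, A, B, D

Adjusting effective dates: E relates back to Jun 21, 2017 (work commenced).
F, as a property-tax lien, has superpriority and ranks first.
Remaining liens by effective date: E (Jun 21, 2017), C (Oct 3, 2018), A (Apr 8, 2019), B (Oct 9, 2019), D (Jan 24, 2020).
F would otherwise be senior to E, so under the subordination agreement F and E exchange positions.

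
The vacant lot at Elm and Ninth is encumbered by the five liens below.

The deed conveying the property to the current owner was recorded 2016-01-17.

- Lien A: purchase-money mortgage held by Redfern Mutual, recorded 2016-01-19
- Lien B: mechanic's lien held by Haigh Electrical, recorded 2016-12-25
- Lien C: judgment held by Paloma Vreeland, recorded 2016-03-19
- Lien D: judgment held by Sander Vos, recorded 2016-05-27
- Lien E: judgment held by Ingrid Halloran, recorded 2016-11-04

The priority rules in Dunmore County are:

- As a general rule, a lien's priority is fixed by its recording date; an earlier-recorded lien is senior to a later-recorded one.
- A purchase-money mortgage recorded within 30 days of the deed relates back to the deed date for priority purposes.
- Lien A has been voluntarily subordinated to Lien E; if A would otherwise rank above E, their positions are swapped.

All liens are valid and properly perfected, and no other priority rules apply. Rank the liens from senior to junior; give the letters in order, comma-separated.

E, C, D, A, B

Adjusting effective dates: A was recorded within the 30-day window, so its effective date is the deed date 2016-01-17.
Sorted by effective date: A (2016-01-17), C (2016-03-19), D (2016-05-27), E (2016-11-04), B (2016-12-25).
Because A would otherwise rank above E, the subordination swaps them.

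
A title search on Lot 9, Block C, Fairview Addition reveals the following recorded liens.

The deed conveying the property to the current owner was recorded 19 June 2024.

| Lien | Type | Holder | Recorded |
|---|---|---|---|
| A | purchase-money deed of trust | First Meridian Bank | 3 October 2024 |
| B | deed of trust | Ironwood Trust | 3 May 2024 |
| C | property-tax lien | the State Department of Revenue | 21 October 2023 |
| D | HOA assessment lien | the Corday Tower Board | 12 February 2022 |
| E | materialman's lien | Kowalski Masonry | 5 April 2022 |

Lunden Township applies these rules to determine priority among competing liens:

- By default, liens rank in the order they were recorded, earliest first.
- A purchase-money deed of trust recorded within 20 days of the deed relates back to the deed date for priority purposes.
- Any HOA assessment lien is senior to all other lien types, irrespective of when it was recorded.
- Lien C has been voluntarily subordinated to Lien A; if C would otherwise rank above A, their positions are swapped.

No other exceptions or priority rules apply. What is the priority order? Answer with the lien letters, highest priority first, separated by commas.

Adjusting effective dates: A was recorded 106 days after the deed, outside the 20-day window, so it keeps its recording date.
As an HOA assessment lien, D is senior to every other lien.
The other liens, earliest effective date first: E (5 April 2022), C (21 October 2023), B (3 May 2024), A (3 October 2024).
C is senior to A before the subordination, so the two trade places.

D, E, A, B, C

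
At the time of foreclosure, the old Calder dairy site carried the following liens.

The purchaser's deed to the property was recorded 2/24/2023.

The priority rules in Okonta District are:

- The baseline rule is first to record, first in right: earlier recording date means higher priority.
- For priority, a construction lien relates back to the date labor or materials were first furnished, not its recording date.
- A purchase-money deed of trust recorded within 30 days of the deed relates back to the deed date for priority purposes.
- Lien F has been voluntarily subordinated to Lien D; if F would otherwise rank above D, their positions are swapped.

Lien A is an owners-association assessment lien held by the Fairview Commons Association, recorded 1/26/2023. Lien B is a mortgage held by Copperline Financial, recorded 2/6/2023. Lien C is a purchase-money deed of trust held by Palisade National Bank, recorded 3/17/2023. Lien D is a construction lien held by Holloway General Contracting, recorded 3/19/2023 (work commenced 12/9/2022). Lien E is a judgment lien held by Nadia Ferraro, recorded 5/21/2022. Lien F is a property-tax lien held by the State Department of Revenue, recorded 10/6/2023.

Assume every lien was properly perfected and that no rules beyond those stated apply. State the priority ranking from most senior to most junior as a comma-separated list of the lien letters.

First, effective dates: C relates back to the deed date 2/24/2023; D's effective date is 12/9/2022, when work began.
Sorted by effective date: E (5/21/2022), D (12/9/2022), A (1/26/2023), B (2/6/2023), C (2/24/2023), F (10/6/2023).
Since F is not senior to D, the subordination leaves the order unchanged.

E, D, A, B, C, F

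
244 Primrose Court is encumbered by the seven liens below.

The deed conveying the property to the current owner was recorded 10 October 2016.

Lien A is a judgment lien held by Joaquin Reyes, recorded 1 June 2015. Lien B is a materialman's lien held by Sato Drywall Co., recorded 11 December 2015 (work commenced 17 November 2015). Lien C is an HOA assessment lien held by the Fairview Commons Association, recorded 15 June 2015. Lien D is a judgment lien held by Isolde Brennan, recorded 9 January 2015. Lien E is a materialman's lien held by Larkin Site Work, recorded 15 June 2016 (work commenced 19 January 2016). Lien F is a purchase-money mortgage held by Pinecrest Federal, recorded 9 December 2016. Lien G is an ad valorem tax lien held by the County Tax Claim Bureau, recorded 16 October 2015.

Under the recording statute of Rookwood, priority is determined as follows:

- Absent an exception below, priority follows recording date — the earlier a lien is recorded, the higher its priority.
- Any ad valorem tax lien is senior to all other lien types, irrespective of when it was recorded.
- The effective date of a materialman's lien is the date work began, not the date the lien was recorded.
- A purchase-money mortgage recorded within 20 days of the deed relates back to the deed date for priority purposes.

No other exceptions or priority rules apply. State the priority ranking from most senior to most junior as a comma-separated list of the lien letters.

G, D, A, C, B, E, F

Effective dates: B's effective date is 17 November 2015, when work began; E's effective date is 19 January 2016, when work began; F was recorded 60 days after the deed, outside the 20-day window, so it keeps its recording date.
G is an ad valorem tax lien, so it outranks all other liens regardless of date.
The other liens, earliest effective date first: D (9 January 2015), A (1 June 2015), C (15 June 2015), B (17 November 2015), E (19 January 2016), F (9 December 2016).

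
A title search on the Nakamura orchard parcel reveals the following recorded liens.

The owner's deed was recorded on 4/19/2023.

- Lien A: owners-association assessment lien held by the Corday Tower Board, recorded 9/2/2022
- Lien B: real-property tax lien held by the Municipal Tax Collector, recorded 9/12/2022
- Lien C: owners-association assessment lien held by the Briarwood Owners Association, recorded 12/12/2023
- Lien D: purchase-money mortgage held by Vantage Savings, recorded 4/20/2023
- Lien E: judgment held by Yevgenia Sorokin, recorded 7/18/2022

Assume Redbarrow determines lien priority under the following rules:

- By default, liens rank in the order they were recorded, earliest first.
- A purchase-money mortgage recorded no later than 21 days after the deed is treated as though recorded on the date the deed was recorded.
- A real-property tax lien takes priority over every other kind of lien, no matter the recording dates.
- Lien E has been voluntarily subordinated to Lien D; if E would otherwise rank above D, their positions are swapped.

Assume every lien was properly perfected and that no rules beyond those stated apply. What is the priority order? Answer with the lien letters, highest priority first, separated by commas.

B, D, A, E, C

Effective dates: D was recorded within the 21-day window, so its effective date is the deed date 4/19/2023.
B is a real-property tax lien, so it outranks all other liens regardless of date.
Among the remaining liens, by effective date: E (7/18/2022), A (9/2/2022), D (4/19/2023), C (12/12/2023).
E is senior to D before the subordination, so the two trade places.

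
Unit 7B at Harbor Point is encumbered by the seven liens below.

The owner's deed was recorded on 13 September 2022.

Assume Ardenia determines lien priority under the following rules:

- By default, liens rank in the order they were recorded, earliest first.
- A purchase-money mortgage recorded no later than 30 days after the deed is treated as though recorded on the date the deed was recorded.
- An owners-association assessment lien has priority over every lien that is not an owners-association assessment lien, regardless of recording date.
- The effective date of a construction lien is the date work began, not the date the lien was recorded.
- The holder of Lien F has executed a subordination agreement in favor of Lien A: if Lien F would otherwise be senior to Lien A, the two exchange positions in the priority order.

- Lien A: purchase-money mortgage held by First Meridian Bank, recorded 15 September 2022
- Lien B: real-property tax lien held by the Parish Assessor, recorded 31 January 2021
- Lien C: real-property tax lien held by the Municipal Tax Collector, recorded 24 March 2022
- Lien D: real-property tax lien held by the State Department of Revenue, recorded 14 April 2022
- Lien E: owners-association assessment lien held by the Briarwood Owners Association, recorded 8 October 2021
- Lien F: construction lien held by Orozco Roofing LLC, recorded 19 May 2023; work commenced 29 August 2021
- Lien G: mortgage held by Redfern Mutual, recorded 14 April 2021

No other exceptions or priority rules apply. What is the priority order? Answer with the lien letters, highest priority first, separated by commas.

E, B, G, A, C, D, F

First, effective dates: A was recorded within the 30-day window, so its effective date is the deed date 13 September 2022; F is treated as recorded 29 August 2021, the work-commencement date.
E is an owners-association assessment lien, so it outranks all other liens regardless of date.
The other liens, earliest effective date first: B (31 January 2021), G (14 April 2021), F (29 August 2021), C (24 March 2022), D (14 April 2022), A (13 September 2022).
F would otherwise be senior to A, so under the subordination agreement F and A exchange positions.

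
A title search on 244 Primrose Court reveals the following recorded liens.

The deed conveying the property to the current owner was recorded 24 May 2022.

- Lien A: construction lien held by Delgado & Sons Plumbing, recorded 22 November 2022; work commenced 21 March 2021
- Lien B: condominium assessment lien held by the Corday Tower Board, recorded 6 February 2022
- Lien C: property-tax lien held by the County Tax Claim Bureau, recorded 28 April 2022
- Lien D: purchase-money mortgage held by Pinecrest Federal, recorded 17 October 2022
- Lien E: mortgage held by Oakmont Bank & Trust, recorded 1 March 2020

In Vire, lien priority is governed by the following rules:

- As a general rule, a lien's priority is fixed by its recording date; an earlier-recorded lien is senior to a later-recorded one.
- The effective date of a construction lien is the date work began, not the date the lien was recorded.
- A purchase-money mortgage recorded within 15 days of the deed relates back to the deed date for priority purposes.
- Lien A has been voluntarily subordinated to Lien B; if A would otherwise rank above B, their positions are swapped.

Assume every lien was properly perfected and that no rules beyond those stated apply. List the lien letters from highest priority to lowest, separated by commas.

Effective dates after the stated exceptions: A's effective date is 21 March 2021, when work began; D missed the 15-day window (146 days after the deed), so its recording date stands.
Ordering by effective date: E (1 March 2020), A (21 March 2021), B (6 February 2022), C (28 April 2022), D (17 October 2022).
A is senior to B before the subordination, so the two trade places.

E, B, A, C, D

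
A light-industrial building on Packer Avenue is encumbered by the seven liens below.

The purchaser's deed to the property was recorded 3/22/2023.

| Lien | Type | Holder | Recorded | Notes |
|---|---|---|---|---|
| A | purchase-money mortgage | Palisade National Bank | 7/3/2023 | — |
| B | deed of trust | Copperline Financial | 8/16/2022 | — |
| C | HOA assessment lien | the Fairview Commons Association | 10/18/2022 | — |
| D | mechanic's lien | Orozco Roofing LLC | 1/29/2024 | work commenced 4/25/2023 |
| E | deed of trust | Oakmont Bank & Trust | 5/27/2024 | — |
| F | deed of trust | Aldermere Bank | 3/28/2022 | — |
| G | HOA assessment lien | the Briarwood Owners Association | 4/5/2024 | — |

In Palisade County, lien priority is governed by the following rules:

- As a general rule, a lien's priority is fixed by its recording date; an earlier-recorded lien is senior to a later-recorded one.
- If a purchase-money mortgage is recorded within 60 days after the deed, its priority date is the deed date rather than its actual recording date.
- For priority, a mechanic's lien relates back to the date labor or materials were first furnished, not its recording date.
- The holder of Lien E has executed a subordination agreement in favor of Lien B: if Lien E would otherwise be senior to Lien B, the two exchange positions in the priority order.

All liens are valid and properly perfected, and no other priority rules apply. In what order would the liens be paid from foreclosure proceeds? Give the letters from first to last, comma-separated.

First, effective dates: A was recorded 103 days after the deed, outside the 60-day window, so it keeps its recording date; D is treated as recorded 4/25/2023, the work-commencement date.
By effective date, earliest first: F (3/28/2022), B (8/16/2022), C (10/18/2022), D (4/25/2023), A (7/3/2023), G (4/5/2024), E (5/27/2024).
E already ranks below B; the subordination has no effect.

F, B, C, D, A, G, E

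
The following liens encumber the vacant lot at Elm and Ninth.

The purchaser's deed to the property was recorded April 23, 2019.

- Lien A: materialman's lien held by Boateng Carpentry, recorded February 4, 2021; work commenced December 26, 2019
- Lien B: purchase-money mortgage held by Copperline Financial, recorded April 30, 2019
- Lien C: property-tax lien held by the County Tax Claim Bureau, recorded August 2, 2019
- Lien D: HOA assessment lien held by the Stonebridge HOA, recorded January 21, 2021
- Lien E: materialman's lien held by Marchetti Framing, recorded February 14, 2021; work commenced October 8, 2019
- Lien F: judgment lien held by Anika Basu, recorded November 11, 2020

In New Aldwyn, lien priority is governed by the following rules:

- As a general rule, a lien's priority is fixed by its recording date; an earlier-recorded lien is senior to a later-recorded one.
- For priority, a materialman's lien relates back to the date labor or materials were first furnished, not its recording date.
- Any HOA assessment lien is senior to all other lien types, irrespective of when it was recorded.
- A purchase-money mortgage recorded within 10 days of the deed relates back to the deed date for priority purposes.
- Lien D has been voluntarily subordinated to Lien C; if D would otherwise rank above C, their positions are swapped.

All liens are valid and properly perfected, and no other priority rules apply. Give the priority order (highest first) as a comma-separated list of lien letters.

C, B, D, E, A, F

Effective dates: A relates back to December 26, 2019 (work commenced); B was recorded within the 10-day window, so its effective date is the deed date April 23, 2019; E's effective date is October 8, 2019, when work began.
D is an HOA assessment lien and takes priority over every other lien.
Remaining liens by effective date: B (April 23, 2019), C (August 2, 2019), E (October 8, 2019), A (December 26, 2019), F (November 11, 2020).
D would otherwise be senior to C, so under the subordination agreement D and C exchange positions.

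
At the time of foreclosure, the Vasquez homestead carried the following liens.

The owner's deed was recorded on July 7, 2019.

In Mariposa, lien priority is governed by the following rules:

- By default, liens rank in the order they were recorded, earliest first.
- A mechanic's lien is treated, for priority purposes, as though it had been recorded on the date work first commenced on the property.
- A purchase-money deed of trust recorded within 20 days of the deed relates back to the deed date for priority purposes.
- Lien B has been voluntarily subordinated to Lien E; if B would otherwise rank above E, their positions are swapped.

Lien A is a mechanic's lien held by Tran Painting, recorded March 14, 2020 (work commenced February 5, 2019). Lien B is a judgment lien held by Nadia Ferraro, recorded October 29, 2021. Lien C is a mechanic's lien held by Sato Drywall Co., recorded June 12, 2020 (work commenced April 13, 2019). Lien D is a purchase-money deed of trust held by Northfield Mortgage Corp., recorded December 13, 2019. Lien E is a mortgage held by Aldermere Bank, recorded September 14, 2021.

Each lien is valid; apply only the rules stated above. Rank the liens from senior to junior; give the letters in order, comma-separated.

Effective dates after the stated exceptions: A relates back to February 5, 2019 (work commenced); C is treated as recorded April 13, 2019, the work-commencement date; D was recorded 159 days after the deed, outside the 20-day window, so it keeps its recording date.
Sorted by effective date: A (February 5, 2019), C (April 13, 2019), D (December 13, 2019), E (September 14, 2021), B (October 29, 2021).
Since B is not senior to E, the subordination leaves the order unchanged.

A, C, D, E, B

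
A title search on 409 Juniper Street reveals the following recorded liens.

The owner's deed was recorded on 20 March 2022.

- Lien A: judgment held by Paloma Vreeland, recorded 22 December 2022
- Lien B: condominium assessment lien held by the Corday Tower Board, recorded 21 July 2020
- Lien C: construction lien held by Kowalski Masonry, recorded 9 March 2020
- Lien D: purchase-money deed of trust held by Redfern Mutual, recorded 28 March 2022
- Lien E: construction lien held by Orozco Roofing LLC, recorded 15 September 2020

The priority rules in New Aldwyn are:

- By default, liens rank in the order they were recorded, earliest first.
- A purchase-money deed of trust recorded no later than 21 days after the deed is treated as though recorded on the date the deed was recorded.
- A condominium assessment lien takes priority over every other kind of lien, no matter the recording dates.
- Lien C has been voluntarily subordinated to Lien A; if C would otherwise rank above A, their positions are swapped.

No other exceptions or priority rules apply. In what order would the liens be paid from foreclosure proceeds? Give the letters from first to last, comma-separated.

B, A, E, D, C

Effective dates after the stated exceptions: D relates back to the deed date 20 March 2022.
B, as a condominium assessment lien, has superpriority and ranks first.
The other liens, earliest effective date first: C (9 March 2020), E (15 September 2020), D (20 March 2022), A (22 December 2022).
Because C would otherwise rank above A, the subordination swaps them.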